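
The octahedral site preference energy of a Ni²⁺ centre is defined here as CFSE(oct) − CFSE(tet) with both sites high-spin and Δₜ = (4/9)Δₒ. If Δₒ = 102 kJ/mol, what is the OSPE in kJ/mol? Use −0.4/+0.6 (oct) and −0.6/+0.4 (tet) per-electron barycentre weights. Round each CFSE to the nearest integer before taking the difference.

-86

Ni is in group 10, so Ni²⁺ is d⁸ (10 − 2 = 8).
Octahedral (high-spin): t2g^6 e_g^2, CFSE = 6(−0.4) + 2(+0.6) = -1.2Δₒ = -1.2 × 102 = -122 kJ/mol.
In a tetrahedral site the filling is e^4 t2^4: CFSE(tet) = -0.8Δₜ = -0.8 × (4/9)(102) = -36 kJ/mol.
OSPE = -122 − (-36) = -86 kJ/mol.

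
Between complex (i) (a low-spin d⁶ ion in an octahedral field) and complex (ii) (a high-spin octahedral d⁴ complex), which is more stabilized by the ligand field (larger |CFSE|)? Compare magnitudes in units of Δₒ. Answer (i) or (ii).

(i)

(i): t₂g⁶ eg⁰, CFSE = -2.4Δₒ.
(ii): t₂g³ eg¹, CFSE = -0.6Δₒ.
So (i) has the larger |CFSE|.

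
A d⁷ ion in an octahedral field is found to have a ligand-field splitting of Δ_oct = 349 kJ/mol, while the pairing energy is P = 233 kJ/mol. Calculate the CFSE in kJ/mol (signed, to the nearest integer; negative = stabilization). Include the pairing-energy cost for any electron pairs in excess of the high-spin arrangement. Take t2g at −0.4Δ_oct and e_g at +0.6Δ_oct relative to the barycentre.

Since Δ_oct = 349 kJ/mol > P = 233 kJ/mol, the complex adopts the low-spin configuration.
Configuration: t2g^6 e_g^1.
Orbital CFSE = -1.8Δ_oct = -1.8 × 349 = -628 kJ/mol.
Excess pairs vs high-spin: 3 − 2 = 1; pairing cost = +233 kJ/mol.
Net CFSE = -628 + 233 = -395 kJ/mol.

-395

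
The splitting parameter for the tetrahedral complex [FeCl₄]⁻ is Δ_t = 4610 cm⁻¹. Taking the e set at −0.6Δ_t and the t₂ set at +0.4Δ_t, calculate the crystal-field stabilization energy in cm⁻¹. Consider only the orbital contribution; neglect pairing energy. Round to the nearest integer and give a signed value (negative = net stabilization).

0

Each Cl⁻ contributes -1; 4 × (-1) = -4. With overall charge -1, Fe is in the +3 oxidation state.
Fe sits in group 8; removing 3 electrons leaves Fe³⁺ with 8 − 3 = 5 d electrons.
With tetrahedral geometry the complex is necessarily high-spin.
Configuration: e² t₂³.
CFSE(orbital) = 2×(-0.6Δ_t) + 3×(0.4Δ_t) = 0.0Δ_t; with Δ_t = 4610 cm⁻¹ that is 0 cm⁻¹.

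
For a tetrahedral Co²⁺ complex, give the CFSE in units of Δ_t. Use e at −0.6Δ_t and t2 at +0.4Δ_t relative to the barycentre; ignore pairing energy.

-1.2 Δ_t

Co sits in group 9; removing 2 electrons leaves Co²⁺ with 9 − 2 = 7 d electrons.
Tetrahedral fields are weak (Δₜ ≈ 4/9 Δₒ), so electrons fill high-spin.
Configuration: e^4 t2^3.
CFSE = 4(-0.6Δ_t) + 3(0.4Δ_t) = -2.4Δ_t + 1.2Δ_t = -1.2Δ_t.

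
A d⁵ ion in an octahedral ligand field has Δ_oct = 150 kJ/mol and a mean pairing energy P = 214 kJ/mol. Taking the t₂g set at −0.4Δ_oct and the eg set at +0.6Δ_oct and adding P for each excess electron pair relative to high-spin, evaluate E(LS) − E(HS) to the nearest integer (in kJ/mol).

128

High-spin: t₂g³ eg², CFSE = 0.0Δ_oct = 0 kJ/mol.
Low-spin: t₂g⁵ eg⁰, orbital CFSE = -2.0Δ_oct = -300 kJ/mol; plus 2 excess pairs × P = +428 kJ/mol; total 128 kJ/mol.
Thus E(LS) − E(HS) = 128 kJ/mol.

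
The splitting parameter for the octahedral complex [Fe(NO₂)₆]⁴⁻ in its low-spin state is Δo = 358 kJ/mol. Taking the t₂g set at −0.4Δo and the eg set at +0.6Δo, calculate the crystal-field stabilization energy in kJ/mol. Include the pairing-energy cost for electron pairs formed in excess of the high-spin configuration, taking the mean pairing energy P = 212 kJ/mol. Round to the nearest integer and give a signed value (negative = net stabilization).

Each NO₂⁻ contributes -1; 6 × (-1) = -6. With overall charge -4, Fe is in the +2 oxidation state.
Group 8 minus oxidation state +2 gives a d⁶ configuration for Fe²⁺.
Electron filling gives t₂g⁶ eg⁰.
CFSE(orbital) = 6×(-0.4Δo) + 0×(0.6Δo) = -2.4Δo; with Δo = 358 kJ/mol that is -859 kJ/mol.
Pairing penalty: 3 pairs vs 1 in the high-spin reference → 2 extra × P = 424 kJ/mol.
Net CFSE = -859 + 424 = -435 kJ/mol.

-435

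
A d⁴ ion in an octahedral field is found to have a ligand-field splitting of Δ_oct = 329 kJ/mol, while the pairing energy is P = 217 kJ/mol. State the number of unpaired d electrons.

2

With Δ_oct > P the complex is low-spin.
That gives t₂g⁴ eg⁰.
Unpaired electrons: 2.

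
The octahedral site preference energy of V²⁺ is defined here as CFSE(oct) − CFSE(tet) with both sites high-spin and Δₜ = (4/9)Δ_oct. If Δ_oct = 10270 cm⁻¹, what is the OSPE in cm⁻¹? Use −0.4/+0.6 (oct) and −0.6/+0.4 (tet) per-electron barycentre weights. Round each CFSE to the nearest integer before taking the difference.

Group 5 minus oxidation state +2 gives a d³ configuration for V²⁺.
In an octahedral site d³ (HS) is t2g^3 e_g^0, giving CFSE(oct) = -1.2Δ_oct = -12324 cm⁻¹.
In a tetrahedral site the filling is e^2 t2^1: CFSE(tet) = -0.8Δₜ = -0.8 × (4/9)(10270) = -3652 cm⁻¹.
Subtracting, OSPE = -12324 − (-3652) = -8672 cm⁻¹.

-8672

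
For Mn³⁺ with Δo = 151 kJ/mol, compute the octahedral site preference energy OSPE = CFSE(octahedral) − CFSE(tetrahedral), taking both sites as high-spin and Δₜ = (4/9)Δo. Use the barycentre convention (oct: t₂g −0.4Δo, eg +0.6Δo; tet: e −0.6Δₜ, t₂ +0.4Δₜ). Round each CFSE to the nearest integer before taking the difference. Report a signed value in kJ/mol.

Group 7 minus oxidation state +3 gives a d⁴ configuration for Mn³⁺.
Octahedral (high-spin): t2g^3 e_g^1, CFSE = 3(−0.4) + 1(+0.6) = -0.6Δo = -0.6 × 151 = -91 kJ/mol.
Tetrahedral: e^2 t2^2, CFSE = 2(−0.6) + 2(+0.4) = -0.4Δₜ = -0.4 × (4/9) × 151 = -27 kJ/mol.
OSPE = -91 − (-27) = -64 kJ/mol.

-64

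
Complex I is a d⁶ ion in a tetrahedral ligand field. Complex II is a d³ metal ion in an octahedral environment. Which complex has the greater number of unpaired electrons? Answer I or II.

I

I: Tetrahedral splitting is small, so the complex is high-spin; e³ t₂³ → 4 unpaired.
II: t₂g³ eg⁰ → 3 unpaired.
So I has more unpaired electrons.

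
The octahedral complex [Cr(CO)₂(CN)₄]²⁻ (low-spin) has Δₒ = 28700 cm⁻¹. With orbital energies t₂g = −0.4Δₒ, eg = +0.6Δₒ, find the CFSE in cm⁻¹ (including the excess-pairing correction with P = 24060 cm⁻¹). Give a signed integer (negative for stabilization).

-21860

Ligand charges: 2×(+0) from CO and 4×(-1) from CN⁻ sum to -4; with overall charge -2, Cr is +2.
Cr²⁺: group 6, so d-count = 6 − 2 = 4.
Electron filling gives t₂g⁴ eg⁰.
CFSE(orbital) = 4×(-0.4Δₒ) + 0×(0.6Δₒ) = -1.6Δₒ; with Δₒ = 28700 cm⁻¹ that is -45920 cm⁻¹.
Pairing penalty: 1 pair vs 0 in the high-spin reference → 1 extra × P = 24060 cm⁻¹.
Net CFSE = -45920 + 24060 = -21860 cm⁻¹.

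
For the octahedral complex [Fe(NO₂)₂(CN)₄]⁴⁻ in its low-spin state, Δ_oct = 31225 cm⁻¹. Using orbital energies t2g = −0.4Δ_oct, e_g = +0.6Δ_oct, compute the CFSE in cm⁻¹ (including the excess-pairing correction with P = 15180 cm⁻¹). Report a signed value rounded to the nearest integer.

Ligand charges: 2×(-1) from NO₂⁻ and 4×(-1) from CN⁻ sum to -6; with overall charge -4, Fe is +2.
Fe sits in group 8; removing 2 electrons leaves Fe²⁺ with 8 − 2 = 6 d electrons.
Configuration: t2g^6 e_g^0.
Orbital CFSE = 6(-0.4) + 0(0.6) = -2.4Δ_oct = -2.4 × 31225 = -74940 cm⁻¹.
Relative to high-spin t2g^4 e_g^2 (1 paired), the low-spin configuration has 2 additional pairs, contributing +2 × 15180 = +30360 cm⁻¹.
Net CFSE = -74940 + 30360 = -44580 cm⁻¹.

-44580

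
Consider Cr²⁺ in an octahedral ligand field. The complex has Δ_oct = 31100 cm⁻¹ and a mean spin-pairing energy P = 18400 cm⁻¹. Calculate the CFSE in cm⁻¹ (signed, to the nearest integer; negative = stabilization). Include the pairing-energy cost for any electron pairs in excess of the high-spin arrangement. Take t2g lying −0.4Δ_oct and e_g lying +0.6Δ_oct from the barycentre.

Group 6 minus oxidation state +2 gives a d⁴ configuration for Cr²⁺.
Since Δ_oct = 31100 cm⁻¹ > P = 18400 cm⁻¹, the complex adopts the low-spin configuration.
Configuration: t2g^4 e_g^0.
Orbital CFSE = -1.6Δ_oct = -1.6 × 31100 = -49760 cm⁻¹.
Excess pairs vs high-spin: 1 − 0 = 1; pairing cost = +18400 cm⁻¹.
Net CFSE = -49760 + 18400 = -31360 cm⁻¹.

-31360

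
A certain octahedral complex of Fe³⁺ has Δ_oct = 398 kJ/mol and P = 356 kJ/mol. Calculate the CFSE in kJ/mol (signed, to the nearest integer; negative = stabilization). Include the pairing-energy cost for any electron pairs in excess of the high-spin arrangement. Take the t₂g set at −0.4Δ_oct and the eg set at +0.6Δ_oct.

-84

Fe sits in group 8; removing 3 electrons leaves Fe³⁺ with 8 − 3 = 5 d electrons.
Δ_oct > P, so pairing is preferred: the ground state is low-spin.
Filling d⁵ accordingly: t₂g⁵ eg⁰.
Orbital CFSE = -2.0Δ_oct = -2.0 × 398 = -796 kJ/mol.
Excess pairs vs high-spin: 2 − 0 = 2; pairing cost = +712 kJ/mol.
Net CFSE = -796 + 712 = -84 kJ/mol.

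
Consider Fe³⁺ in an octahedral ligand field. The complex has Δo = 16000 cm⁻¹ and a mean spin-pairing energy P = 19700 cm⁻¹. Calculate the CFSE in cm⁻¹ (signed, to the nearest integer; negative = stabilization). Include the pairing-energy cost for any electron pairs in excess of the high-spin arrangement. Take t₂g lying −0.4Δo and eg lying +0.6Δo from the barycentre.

0

Group 8 minus oxidation state +3 gives a d⁵ configuration for Fe³⁺.
Here Δo < P (16000 < 19700), so the high-spin state is favoured.
That gives t₂g³ eg².
Orbital CFSE = 0.0Δo = 0.0 × 16000 = 0 cm⁻¹.
High-spin has no excess pairs, so no pairing correction applies.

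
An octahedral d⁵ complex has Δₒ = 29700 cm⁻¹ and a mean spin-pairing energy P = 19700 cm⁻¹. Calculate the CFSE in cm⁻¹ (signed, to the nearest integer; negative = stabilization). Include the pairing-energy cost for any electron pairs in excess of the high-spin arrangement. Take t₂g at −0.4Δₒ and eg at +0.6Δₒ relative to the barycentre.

-20000

Here Δₒ > P (29700 > 19700), so the low-spin state is favoured.
Filling d⁵ accordingly: t₂g⁵ eg⁰.
Orbital CFSE = -2.0Δₒ = -2.0 × 29700 = -59400 cm⁻¹.
Excess pairs vs high-spin: 2 − 0 = 2; pairing cost = +39400 cm⁻¹.
Net CFSE = -59400 + 39400 = -20000 cm⁻¹.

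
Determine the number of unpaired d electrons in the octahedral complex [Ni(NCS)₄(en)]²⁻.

Ligand charges: 4×(-1) from NCS⁻ and 1×(+0) from en sum to -4; with overall charge -2, Ni is +2.
Ni sits in group 10; removing 2 electrons leaves Ni²⁺ with 10 − 2 = 8 d electrons.
Configuration: t₂g⁶ eg², giving 2 unpaired electrons.

2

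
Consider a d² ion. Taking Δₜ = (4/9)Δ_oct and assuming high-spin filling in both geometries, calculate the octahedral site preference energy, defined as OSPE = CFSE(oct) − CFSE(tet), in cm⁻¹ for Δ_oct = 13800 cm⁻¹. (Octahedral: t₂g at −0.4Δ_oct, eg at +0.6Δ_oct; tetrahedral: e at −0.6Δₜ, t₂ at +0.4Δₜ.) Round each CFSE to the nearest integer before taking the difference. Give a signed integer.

In an octahedral site d² (HS) is t2g^2 e_g^0, giving CFSE(oct) = -0.8Δ_oct = -11040 cm⁻¹.
Tetrahedral: e^2 t2^0, CFSE = 2(−0.6) + 0(+0.4) = -1.2Δₜ = -1.2 × (4/9) × 13800 = -7360 cm⁻¹.
OSPE = -11040 − (-7360) = -3680 cm⁻¹.

-3680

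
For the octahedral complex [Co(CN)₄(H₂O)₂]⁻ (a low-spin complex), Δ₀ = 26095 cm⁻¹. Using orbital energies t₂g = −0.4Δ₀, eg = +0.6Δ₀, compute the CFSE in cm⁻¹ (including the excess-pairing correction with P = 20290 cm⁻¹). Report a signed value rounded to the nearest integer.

Ligand charges: 4×(-1) from CN⁻ and 2×(+0) from H₂O sum to -4; with overall charge -1, Co is +3.
Co³⁺: group 9, so d-count = 9 − 3 = 6.
The d⁶ electrons fill as t₂g⁶ eg⁰.
CFSE(orbital) = 6×(-0.4Δ₀) + 0×(0.6Δ₀) = -2.4Δ₀; with Δ₀ = 26095 cm⁻¹ that is -62628 cm⁻¹.
Pairing penalty: 3 pairs vs 1 in the high-spin reference → 2 extra × P = 40580 cm⁻¹.
Overall CFSE = -62628 + 40580 = -22048 cm⁻¹.

-22048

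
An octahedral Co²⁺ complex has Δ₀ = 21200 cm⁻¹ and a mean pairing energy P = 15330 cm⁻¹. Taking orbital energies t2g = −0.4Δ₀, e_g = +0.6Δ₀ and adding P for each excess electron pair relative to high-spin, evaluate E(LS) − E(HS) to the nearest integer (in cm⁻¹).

Co sits in group 9; removing 2 electrons leaves Co²⁺ with 9 − 2 = 7 d electrons.
In the high-spin limit (t2g^5 e_g^2) the orbital term is -0.8Δ₀ = -16960 cm⁻¹, with no excess pairing.
For low-spin the configuration is t2g^6 e_g^1: orbital energy -1.8 × 21200 = -38160 cm⁻¹, and 1 additional pair relative to high-spin adds 15330 cm⁻¹, giving -22830 cm⁻¹.
Thus E(LS) − E(HS) = -5870 cm⁻¹.

-5870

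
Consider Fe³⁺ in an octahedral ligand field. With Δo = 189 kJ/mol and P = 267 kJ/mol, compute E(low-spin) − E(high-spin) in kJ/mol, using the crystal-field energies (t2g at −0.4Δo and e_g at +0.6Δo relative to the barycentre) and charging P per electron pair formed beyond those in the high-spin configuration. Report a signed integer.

Fe is in group 8, so Fe³⁺ is d⁵ (8 − 3 = 5).
High-spin d⁵ fills as t2g^3 e_g^2 with CFSE 3(−0.4) + 2(+0.6) = 0.0Δo = 0 kJ/mol.
Low-spin: t2g^5 e_g^0, orbital CFSE = -2.0Δo = -378 kJ/mol; plus 2 excess pairs × P = +534 kJ/mol; total 156 kJ/mol.
The difference is 156 − (0) = 156 kJ/mol, so high-spin lies lower.

156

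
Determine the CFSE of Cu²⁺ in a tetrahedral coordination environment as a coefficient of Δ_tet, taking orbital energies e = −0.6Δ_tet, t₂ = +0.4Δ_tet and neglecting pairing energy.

-0.4 Δ_tet

Cu is in group 11, so Cu²⁺ is d⁹ (11 − 2 = 9).
Tetrahedral splitting is small, so the complex is high-spin.
Configuration: e⁴ t₂⁵.
CFSE = 4(-0.6Δ_tet) + 5(0.4Δ_tet) = -2.4Δ_tet + 2.0Δ_tet = -0.4Δ_tet.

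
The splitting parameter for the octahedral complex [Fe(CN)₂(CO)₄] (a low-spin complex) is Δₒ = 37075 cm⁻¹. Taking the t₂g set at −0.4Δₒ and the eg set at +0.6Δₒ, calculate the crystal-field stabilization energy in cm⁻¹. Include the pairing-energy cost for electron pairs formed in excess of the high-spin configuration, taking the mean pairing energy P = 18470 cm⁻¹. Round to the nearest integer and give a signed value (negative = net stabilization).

Ligand charges: 2×(-1) from CN⁻ and 4×(+0) from CO sum to -2; with overall charge +0, Fe is +2.
Group 8 minus oxidation state +2 gives a d⁶ configuration for Fe²⁺.
Configuration: t₂g⁶ eg⁰.
Orbital CFSE = 6(-0.4) + 0(0.6) = -2.4Δₒ = -2.4 × 37075 = -88980 cm⁻¹.
Relative to high-spin t₂g⁴ eg² (1 paired), the low-spin configuration has 2 additional pairs, contributing +2 × 18470 = +36940 cm⁻¹.
Combining: -88980 + 36940 = -52040 cm⁻¹.

-52040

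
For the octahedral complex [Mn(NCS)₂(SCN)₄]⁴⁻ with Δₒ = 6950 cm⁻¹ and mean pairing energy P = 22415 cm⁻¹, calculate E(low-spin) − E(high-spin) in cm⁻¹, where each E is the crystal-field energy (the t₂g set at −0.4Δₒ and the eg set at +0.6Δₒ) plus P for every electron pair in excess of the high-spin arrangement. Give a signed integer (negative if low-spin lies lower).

30930

Ligand charges: 2×(-1) from NCS⁻ and 4×(-1) from SCN⁻ sum to -6; with overall charge -4, Mn is +2.
Mn is in group 7, so Mn²⁺ is d⁵ (7 − 2 = 5).
High-spin: t₂g³ eg², CFSE = 0.0Δₒ = 0 cm⁻¹.
Low-spin: t₂g⁵ eg⁰, orbital CFSE = -2.0Δₒ = -13900 cm⁻¹; plus 2 excess pairs × P = +44830 cm⁻¹; total 30930 cm⁻¹.
E(LS) − E(HS) = 30930 − (0) = 30930 cm⁻¹.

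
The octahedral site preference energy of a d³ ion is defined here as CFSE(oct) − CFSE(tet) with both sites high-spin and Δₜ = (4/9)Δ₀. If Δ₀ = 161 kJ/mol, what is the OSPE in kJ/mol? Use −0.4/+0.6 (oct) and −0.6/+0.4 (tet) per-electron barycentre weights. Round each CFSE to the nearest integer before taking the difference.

-136

Octahedral high-spin t₂g³ eg⁰: CFSE = -1.2 × 161 = -193 kJ/mol.
In a tetrahedral site the filling is e² t₂¹: CFSE(tet) = -0.8Δₜ = -0.8 × (4/9)(161) = -57 kJ/mol.
OSPE = CFSE(oct) − CFSE(tet) = -193 − (-57) = -136 kJ/mol.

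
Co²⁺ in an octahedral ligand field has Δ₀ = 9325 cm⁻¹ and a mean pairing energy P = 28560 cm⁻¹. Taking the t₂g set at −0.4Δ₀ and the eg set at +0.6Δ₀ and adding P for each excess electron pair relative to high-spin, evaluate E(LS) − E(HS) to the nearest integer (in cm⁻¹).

19235

Group 9 minus oxidation state +2 gives a d⁷ configuration for Co²⁺.
High-spin: t₂g⁵ eg², CFSE = -0.8Δ₀ = -7460 cm⁻¹.
Low-spin t₂g⁶ eg¹ gives -1.8Δ₀ = -16785 cm⁻¹, but forming 1 extra pair costs 1P = 28560 cm⁻¹, so E(LS) = -16785 + 28560 = 11775 cm⁻¹.
Thus E(LS) − E(HS) = 19235 cm⁻¹.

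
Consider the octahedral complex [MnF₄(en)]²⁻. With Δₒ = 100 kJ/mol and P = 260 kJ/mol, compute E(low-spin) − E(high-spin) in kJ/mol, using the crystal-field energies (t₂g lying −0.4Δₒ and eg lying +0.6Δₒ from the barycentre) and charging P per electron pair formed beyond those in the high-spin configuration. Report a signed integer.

320

Ligand charges: 4×(-1) from F⁻ and 1×(+0) from en sum to -4; with overall charge -2, Mn is +2.
Mn is in group 7, so Mn²⁺ is d⁵ (7 − 2 = 5).
High-spin: t₂g³ eg², CFSE = 0.0Δₒ = 0 kJ/mol.
Low-spin t₂g⁵ eg⁰ gives -2.0Δₒ = -200 kJ/mol, but forming 2 extra pairs costs 2P = 520 kJ/mol, so E(LS) = -200 + 520 = 320 kJ/mol.
E(LS) − E(HS) = 320 − (0) = 320 kJ/mol.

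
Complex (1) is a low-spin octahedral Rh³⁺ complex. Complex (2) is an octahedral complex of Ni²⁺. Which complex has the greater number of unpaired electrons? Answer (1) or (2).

(2)

(1): Rh sits in group 9; removing 3 electrons leaves Rh³⁺ with 9 − 3 = 6 d electrons; t₂g⁶ eg⁰ → 0 unpaired.
(2): Ni sits in group 10; removing 2 electrons leaves Ni²⁺ with 10 − 2 = 8 d electrons; t₂g⁶ eg² → 2 unpaired.
So (2) has more unpaired electrons.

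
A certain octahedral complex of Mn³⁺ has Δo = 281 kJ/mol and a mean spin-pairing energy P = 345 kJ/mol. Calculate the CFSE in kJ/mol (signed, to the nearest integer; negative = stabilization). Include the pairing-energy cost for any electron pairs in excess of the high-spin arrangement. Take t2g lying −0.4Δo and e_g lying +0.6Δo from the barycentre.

-169

Mn³⁺: group 7, so d-count = 7 − 3 = 4.
With Δo < P the complex is high-spin.
Filling d⁴ accordingly: t2g^3 e_g^1.
Orbital CFSE = -0.6Δo = -0.6 × 281 = -169 kJ/mol.
High-spin has no excess pairs, so no pairing correction applies.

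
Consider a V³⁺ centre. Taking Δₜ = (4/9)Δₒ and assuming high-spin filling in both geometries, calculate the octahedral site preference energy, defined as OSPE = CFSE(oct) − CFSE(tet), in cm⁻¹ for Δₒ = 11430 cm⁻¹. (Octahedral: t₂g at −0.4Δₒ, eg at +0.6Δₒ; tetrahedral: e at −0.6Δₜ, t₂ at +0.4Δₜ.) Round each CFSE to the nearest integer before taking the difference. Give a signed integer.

V sits in group 5; removing 3 electrons leaves V³⁺ with 5 − 3 = 2 d electrons.
Octahedral (high-spin): t₂g² eg⁰, CFSE = 2(−0.4) + 0(+0.6) = -0.8Δₒ = -0.8 × 11430 = -9144 cm⁻¹.
Tetrahedral e² t₂⁰ gives -1.2Δₜ = -1.2 × (4/9) × 11430 = -6096 cm⁻¹.
OSPE = -9144 − (-6096) = -3048 cm⁻¹.

-3048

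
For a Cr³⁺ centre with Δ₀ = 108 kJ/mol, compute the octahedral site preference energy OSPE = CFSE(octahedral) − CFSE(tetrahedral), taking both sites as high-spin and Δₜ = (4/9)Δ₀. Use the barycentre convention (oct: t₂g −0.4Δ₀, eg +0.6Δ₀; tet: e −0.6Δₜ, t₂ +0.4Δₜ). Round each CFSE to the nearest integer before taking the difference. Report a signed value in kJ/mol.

-92

Group 6 minus oxidation state +3 gives a d³ configuration for Cr³⁺.
Octahedral (high-spin): t₂g³ eg⁰, CFSE = 3(−0.4) + 0(+0.6) = -1.2Δ₀ = -1.2 × 108 = -130 kJ/mol.
Tetrahedral e² t₂¹ gives -0.8Δₜ = -0.8 × (4/9) × 108 = -38 kJ/mol.
OSPE = CFSE(oct) − CFSE(tet) = -130 − (-38) = -92 kJ/mol.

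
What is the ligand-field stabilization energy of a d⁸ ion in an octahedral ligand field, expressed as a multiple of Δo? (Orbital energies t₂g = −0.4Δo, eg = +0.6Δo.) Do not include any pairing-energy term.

Configuration: t₂g⁶ eg².
CFSE = 6(-0.4Δo) + 2(0.6Δo) = -2.4Δo + 1.2Δo = -1.2Δo.

-1.2 Δo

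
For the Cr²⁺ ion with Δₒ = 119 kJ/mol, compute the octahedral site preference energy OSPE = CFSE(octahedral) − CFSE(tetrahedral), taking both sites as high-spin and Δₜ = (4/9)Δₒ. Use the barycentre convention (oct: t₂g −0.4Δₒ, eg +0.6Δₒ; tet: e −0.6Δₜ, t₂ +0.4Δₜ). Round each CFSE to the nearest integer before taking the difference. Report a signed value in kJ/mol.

Cr²⁺: group 6, so d-count = 6 − 2 = 4.
Octahedral (high-spin): t₂g³ eg¹, CFSE = 3(−0.4) + 1(+0.6) = -0.6Δₒ = -0.6 × 119 = -71 kJ/mol.
Tetrahedral e² t₂² gives -0.4Δₜ = -0.4 × (4/9) × 119 = -21 kJ/mol.
Subtracting, OSPE = -71 − (-21) = -50 kJ/mol.

-50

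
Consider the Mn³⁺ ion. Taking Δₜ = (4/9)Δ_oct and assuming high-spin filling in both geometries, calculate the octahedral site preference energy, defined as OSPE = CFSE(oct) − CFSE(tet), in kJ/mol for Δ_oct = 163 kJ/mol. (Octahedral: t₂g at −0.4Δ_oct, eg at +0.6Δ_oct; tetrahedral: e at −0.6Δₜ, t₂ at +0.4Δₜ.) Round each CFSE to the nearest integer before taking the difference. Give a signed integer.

-69

Mn sits in group 7; removing 3 electrons leaves Mn³⁺ with 7 − 3 = 4 d electrons.
In an octahedral site d⁴ (HS) is t2g^3 e_g^1, giving CFSE(oct) = -0.6Δ_oct = -98 kJ/mol.
Tetrahedral e^2 t2^2 gives -0.4Δₜ = -0.4 × (4/9) × 163 = -29 kJ/mol.
Subtracting, OSPE = -98 − (-29) = -69 kJ/mol.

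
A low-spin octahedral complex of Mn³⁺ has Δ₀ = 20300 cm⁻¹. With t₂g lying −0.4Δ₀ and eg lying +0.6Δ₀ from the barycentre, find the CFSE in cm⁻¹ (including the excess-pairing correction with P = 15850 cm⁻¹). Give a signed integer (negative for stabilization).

Mn³⁺: group 7, so d-count = 7 − 3 = 4.
The d⁴ electrons fill as t₂g⁴ eg⁰.
Orbital CFSE = 4(-0.4) + 0(0.6) = -1.6Δ₀ = -1.6 × 20300 = -32480 cm⁻¹.
High-spin d⁴ would be t₂g³ eg¹ with 0 pairs; low-spin has 1, so 1 excess pair costs +1P = +15850 cm⁻¹.
Net CFSE = -32480 + 15850 = -16630 cm⁻¹.

-16630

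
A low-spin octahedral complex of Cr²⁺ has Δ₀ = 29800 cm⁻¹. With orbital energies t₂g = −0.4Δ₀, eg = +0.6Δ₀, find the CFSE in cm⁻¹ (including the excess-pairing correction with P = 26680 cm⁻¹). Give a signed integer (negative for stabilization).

Cr sits in group 6; removing 2 electrons leaves Cr²⁺ with 6 − 2 = 4 d electrons.
Configuration: t₂g⁴ eg⁰.
Orbital CFSE = 4(-0.4) + 0(0.6) = -1.6Δ₀ = -1.6 × 29800 = -47680 cm⁻¹.
Relative to high-spin t₂g³ eg¹ (0 paired), the low-spin configuration has 1 additional pair, contributing +1 × 26680 = +26680 cm⁻¹.
Combining: -47680 + 26680 = -21000 cm⁻¹.

-21000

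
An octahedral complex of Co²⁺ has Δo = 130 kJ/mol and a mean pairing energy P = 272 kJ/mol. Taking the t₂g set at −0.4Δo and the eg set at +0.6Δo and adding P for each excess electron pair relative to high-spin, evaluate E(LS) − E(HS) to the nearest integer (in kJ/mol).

Co²⁺: group 9, so d-count = 9 − 2 = 7.
High-spin d⁷ fills as t₂g⁵ eg² with CFSE 5(−0.4) + 2(+0.6) = -0.8Δo = -104 kJ/mol.
Low-spin: t₂g⁶ eg¹, orbital CFSE = -1.8Δo = -234 kJ/mol; plus 1 excess pair × P = +272 kJ/mol; total 38 kJ/mol.
The difference is 38 − (-104) = 142 kJ/mol, so high-spin lies lower.

142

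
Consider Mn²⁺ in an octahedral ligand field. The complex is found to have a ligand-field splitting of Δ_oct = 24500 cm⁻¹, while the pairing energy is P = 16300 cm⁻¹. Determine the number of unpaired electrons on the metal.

Mn sits in group 7; removing 2 electrons leaves Mn²⁺ with 7 − 2 = 5 d electrons.
Δ_oct > P, so pairing is preferred: the ground state is low-spin.
Configuration: t2g^5 e_g^0.
Unpaired electrons: 1.

1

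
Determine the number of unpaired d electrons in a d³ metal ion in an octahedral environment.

3

Configuration: t₂g³ eg⁰, giving 3 unpaired electrons.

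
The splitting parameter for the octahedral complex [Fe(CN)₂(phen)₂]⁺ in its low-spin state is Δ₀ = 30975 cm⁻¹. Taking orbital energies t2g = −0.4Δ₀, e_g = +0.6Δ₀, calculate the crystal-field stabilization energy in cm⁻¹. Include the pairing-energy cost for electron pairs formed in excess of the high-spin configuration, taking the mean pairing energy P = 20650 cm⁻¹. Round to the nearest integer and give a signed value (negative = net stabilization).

Ligand charges: 2×(-1) from CN⁻ and 2×(+0) from phen sum to -2; with overall charge +1, Fe is +3.
Fe is in group 8, so Fe³⁺ is d⁵ (8 − 3 = 5).
Electron filling gives t2g^5 e_g^0.
Orbital CFSE = 5(-0.4) + 0(0.6) = -2.0Δ₀ = -2.0 × 30975 = -61950 cm⁻¹.
High-spin d⁵ would be t2g^3 e_g^2 with 0 pairs; low-spin has 2, so 2 excess pairs cost +2P = +41300 cm⁻¹.
Overall CFSE = -61950 + 41300 = -20650 cm⁻¹.

-20650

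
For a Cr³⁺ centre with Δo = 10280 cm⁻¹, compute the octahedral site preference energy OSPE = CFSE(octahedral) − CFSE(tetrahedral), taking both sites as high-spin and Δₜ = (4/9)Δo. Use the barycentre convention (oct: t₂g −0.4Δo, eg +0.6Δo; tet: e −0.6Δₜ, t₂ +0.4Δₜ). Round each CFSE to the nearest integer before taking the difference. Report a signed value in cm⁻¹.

Cr sits in group 6; removing 3 electrons leaves Cr³⁺ with 6 − 3 = 3 d electrons.
Octahedral (high-spin): t₂g³ eg⁰, CFSE = 3(−0.4) + 0(+0.6) = -1.2Δo = -1.2 × 10280 = -12336 cm⁻¹.
Tetrahedral e² t₂¹ gives -0.8Δₜ = -0.8 × (4/9) × 10280 = -3655 cm⁻¹.
OSPE = CFSE(oct) − CFSE(tet) = -12336 − (-3655) = -8681 cm⁻¹.

-8681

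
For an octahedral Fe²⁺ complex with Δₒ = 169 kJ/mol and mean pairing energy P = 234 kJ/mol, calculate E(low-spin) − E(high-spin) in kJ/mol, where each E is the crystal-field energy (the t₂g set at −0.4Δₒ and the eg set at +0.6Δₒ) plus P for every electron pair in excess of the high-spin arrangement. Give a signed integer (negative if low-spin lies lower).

130

Fe²⁺: group 8, so d-count = 8 − 2 = 6.
High-spin: t₂g⁴ eg², CFSE = -0.4Δₒ = -68 kJ/mol.
Low-spin t₂g⁶ eg⁰ gives -2.4Δₒ = -406 kJ/mol, but forming 2 extra pairs costs 2P = 468 kJ/mol, so E(LS) = -406 + 468 = 62 kJ/mol.
Thus E(LS) − E(HS) = 130 kJ/mol.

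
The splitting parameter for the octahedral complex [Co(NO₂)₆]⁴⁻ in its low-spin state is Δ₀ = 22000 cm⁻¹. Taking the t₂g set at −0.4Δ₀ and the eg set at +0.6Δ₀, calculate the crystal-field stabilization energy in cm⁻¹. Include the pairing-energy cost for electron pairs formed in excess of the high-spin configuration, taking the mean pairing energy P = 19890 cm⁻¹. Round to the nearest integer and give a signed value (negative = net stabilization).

Each NO₂⁻ contributes -1; 6 × (-1) = -6. With overall charge -4, Co is in the +2 oxidation state.
Co is in group 9, so Co²⁺ is d⁷ (9 − 2 = 7).
Electron filling gives t₂g⁶ eg¹.
Orbital CFSE = 6(-0.4) + 1(0.6) = -1.8Δ₀ = -1.8 × 22000 = -39600 cm⁻¹.
High-spin d⁷ would be t₂g⁵ eg² with 2 pairs; low-spin has 3, so 1 excess pair costs +1P = +19890 cm⁻¹.
Net CFSE = -39600 + 19890 = -19710 cm⁻¹.

-19710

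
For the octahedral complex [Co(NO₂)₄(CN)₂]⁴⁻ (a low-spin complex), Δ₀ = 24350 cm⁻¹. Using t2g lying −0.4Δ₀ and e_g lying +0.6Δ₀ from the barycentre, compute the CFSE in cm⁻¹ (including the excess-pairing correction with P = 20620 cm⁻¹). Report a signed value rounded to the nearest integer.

Ligand charges: 4×(-1) from NO₂⁻ and 2×(-1) from CN⁻ sum to -6; with overall charge -4, Co is +2.
Co sits in group 9; removing 2 electrons leaves Co²⁺ with 9 − 2 = 7 d electrons.
The d⁷ electrons fill as t2g^6 e_g^1.
CFSE(orbital) = 6×(-0.4Δ₀) + 1×(0.6Δ₀) = -1.8Δ₀; with Δ₀ = 24350 cm⁻¹ that is -43830 cm⁻¹.
High-spin d⁷ would be t2g^5 e_g^2 with 2 pairs; low-spin has 3, so 1 excess pair costs +1P = +20620 cm⁻¹.
Overall CFSE = -43830 + 20620 = -23210 cm⁻¹.

-23210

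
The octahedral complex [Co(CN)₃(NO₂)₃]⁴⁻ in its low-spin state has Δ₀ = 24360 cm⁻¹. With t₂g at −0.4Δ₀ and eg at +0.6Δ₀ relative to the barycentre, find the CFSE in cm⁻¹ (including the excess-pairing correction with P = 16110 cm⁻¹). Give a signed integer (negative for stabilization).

-27738

Ligand charges: 3×(-1) from CN⁻ and 3×(-1) from NO₂⁻ sum to -6; with overall charge -4, Co is +2.
Co²⁺: group 9, so d-count = 9 − 2 = 7.
Configuration: t₂g⁶ eg¹.
The orbital stabilization is -1.8Δ₀ = -1.8 × 24360 = -43848 cm⁻¹.
Pairing penalty: 3 pairs vs 2 in the high-spin reference → 1 extra × P = 16110 cm⁻¹.
Combining: -43848 + 16110 = -27738 cm⁻¹.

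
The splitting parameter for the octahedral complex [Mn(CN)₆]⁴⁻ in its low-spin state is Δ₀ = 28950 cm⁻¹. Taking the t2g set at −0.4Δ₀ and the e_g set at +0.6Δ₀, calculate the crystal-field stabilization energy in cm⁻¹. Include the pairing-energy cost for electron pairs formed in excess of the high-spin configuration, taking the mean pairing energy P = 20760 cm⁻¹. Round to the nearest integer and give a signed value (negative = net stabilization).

Each CN⁻ contributes -1; 6 × (-1) = -6. With overall charge -4, Mn is in the +2 oxidation state.
Group 7 minus oxidation state +2 gives a d⁵ configuration for Mn²⁺.
The d⁵ electrons fill as t2g^5 e_g^0.
The orbital stabilization is -2.0Δ₀ = -2.0 × 28950 = -57900 cm⁻¹.
High-spin d⁵ would be t2g^3 e_g^2 with 0 pairs; low-spin has 2, so 2 excess pairs cost +2P = +41520 cm⁻¹.
Net CFSE = -57900 + 41520 = -16380 cm⁻¹.

-16380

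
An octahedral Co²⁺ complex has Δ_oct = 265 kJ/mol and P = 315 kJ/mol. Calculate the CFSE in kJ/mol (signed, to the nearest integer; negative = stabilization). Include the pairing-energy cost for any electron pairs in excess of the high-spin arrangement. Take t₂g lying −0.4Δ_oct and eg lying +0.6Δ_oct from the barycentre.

-212

Co is in group 9, so Co²⁺ is d⁷ (9 − 2 = 7).
With Δ_oct < P the complex is high-spin.
Configuration: t₂g⁵ eg².
Orbital CFSE = -0.8Δ_oct = -0.8 × 265 = -212 kJ/mol.
High-spin has no excess pairs, so no pairing correction applies.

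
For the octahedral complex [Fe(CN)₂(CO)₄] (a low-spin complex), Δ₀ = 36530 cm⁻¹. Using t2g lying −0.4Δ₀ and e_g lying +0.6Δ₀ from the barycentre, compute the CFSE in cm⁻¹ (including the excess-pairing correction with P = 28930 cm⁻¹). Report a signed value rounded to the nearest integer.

Ligand charges: 2×(-1) from CN⁻ and 4×(+0) from CO sum to -2; with overall charge +0, Fe is +2.
Fe²⁺: group 8, so d-count = 8 − 2 = 6.
Configuration: t2g^6 e_g^0.
Orbital CFSE = 6(-0.4) + 0(0.6) = -2.4Δ₀ = -2.4 × 36530 = -87672 cm⁻¹.
High-spin d⁶ would be t2g^4 e_g^2 with 1 pair; low-spin has 3, so 2 excess pairs cost +2P = +57860 cm⁻¹.
Combining: -87672 + 57860 = -29812 cm⁻¹.

-29812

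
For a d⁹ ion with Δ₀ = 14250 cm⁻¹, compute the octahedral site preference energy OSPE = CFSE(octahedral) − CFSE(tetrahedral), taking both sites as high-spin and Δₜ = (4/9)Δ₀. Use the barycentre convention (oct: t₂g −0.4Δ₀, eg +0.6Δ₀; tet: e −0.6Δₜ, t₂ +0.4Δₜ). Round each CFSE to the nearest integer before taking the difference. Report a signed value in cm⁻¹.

-6017

Octahedral (high-spin): t2g^6 e_g^3, CFSE = 6(−0.4) + 3(+0.6) = -0.6Δ₀ = -0.6 × 14250 = -8550 cm⁻¹.
Tetrahedral e^4 t2^5 gives -0.4Δₜ = -0.4 × (4/9) × 14250 = -2533 cm⁻¹.
OSPE = CFSE(oct) − CFSE(tet) = -8550 − (-2533) = -6017 cm⁻¹.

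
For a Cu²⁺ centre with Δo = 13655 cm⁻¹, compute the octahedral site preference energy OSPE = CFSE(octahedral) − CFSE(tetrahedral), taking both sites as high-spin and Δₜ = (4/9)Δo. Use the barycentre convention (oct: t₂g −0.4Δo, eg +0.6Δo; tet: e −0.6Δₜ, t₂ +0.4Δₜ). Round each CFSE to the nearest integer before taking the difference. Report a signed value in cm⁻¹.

Cu²⁺: group 11, so d-count = 11 − 2 = 9.
In an octahedral site d⁹ (HS) is t2g^6 e_g^3, giving CFSE(oct) = -0.6Δo = -8193 cm⁻¹.
Tetrahedral e^4 t2^5 gives -0.4Δₜ = -0.4 × (4/9) × 13655 = -2428 cm⁻¹.
OSPE = -8193 − (-2428) = -5765 cm⁻¹.

-5765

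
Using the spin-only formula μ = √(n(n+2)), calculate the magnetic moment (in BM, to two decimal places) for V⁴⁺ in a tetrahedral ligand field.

V⁴⁺: group 5, so d-count = 5 − 4 = 1.
Tetrahedral fields are weak (Δₜ ≈ 4/9 Δₒ), so electrons fill high-spin.
Configuration: e¹ t₂⁰ → 1 unpaired electron.
μ(spin-only) = √[1(1+2)] = √3 ≈ 1.73 BM.

1.73 BM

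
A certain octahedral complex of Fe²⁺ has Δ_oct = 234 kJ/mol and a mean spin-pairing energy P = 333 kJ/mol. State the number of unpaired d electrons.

Fe is in group 8, so Fe²⁺ is d⁶ (8 − 2 = 6).
With Δ_oct < P the complex is high-spin.
Configuration: t₂g⁴ eg².
Unpaired electrons: 4.

4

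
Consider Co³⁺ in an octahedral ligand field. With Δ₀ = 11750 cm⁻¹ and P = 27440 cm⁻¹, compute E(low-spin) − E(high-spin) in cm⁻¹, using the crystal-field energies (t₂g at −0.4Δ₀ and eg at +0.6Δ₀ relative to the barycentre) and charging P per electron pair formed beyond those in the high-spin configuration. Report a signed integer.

31380

Co³⁺: group 9, so d-count = 9 − 3 = 6.
In the high-spin limit (t₂g⁴ eg²) the orbital term is -0.4Δ₀ = -4700 cm⁻¹, with no excess pairing.
Low-spin t₂g⁶ eg⁰ gives -2.4Δ₀ = -28200 cm⁻¹, but forming 2 extra pairs costs 2P = 54880 cm⁻¹, so E(LS) = -28200 + 54880 = 26680 cm⁻¹.
Thus E(LS) − E(HS) = 31380 cm⁻¹.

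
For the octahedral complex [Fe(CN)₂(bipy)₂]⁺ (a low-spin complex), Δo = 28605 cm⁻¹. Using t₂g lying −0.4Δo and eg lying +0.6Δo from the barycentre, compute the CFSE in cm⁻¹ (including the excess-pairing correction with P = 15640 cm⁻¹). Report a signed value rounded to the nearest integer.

Ligand charges: 2×(-1) from CN⁻ and 2×(+0) from bipy sum to -2; with overall charge +1, Fe is +3.
Group 8 minus oxidation state +3 gives a d⁵ configuration for Fe³⁺.
The d⁵ electrons fill as t₂g⁵ eg⁰.
Orbital CFSE = 5(-0.4) + 0(0.6) = -2.0Δo = -2.0 × 28605 = -57210 cm⁻¹.
High-spin d⁵ would be t₂g³ eg² with 0 pairs; low-spin has 2, so 2 excess pairs cost +2P = +31280 cm⁻¹.
Overall CFSE = -57210 + 31280 = -25930 cm⁻¹.

-25930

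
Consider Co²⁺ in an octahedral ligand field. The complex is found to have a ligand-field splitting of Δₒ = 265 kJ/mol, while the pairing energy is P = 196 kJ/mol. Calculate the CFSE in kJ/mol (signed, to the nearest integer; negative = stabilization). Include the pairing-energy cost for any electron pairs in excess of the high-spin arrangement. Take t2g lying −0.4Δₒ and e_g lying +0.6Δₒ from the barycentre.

Co sits in group 9; removing 2 electrons leaves Co²⁺ with 9 − 2 = 7 d electrons.
With Δₒ > P the complex is low-spin.
That gives t2g^6 e_g^1.
Orbital CFSE = -1.8Δₒ = -1.8 × 265 = -477 kJ/mol.
Excess pairs vs high-spin: 3 − 2 = 1; pairing cost = +196 kJ/mol.
Net CFSE = -477 + 196 = -281 kJ/mol.

-281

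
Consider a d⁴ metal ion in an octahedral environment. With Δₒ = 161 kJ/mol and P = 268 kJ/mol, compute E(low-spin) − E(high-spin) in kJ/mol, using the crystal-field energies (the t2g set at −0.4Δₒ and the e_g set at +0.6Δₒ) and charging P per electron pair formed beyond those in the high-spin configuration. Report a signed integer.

In the high-spin limit (t2g^3 e_g^1) the orbital term is -0.6Δₒ = -97 kJ/mol, with no excess pairing.
Low-spin t2g^4 e_g^0 gives -1.6Δₒ = -258 kJ/mol, but forming 1 extra pair costs 1P = 268 kJ/mol, so E(LS) = -258 + 268 = 10 kJ/mol.
E(LS) − E(HS) = 10 − (-97) = 107 kJ/mol.

107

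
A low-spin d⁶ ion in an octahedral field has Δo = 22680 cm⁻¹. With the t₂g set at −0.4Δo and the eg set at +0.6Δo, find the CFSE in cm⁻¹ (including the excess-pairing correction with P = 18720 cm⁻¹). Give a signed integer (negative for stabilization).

-16992

The d⁶ electrons fill as t₂g⁶ eg⁰.
Orbital CFSE = 6(-0.4) + 0(0.6) = -2.4Δo = -2.4 × 22680 = -54432 cm⁻¹.
Relative to high-spin t₂g⁴ eg² (1 paired), the low-spin configuration has 2 additional pairs, contributing +2 × 18720 = +37440 cm⁻¹.
Net CFSE = -54432 + 37440 = -16992 cm⁻¹.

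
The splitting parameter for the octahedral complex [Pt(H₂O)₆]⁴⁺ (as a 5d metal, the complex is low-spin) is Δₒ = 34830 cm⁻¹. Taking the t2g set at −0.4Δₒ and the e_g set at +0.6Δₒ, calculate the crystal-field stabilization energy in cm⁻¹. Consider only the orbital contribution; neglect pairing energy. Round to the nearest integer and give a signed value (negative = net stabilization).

-83592

H₂O is neutral, so the +4 overall charge sits on Pt: oxidation state +4.
Pt is in group 10, so Pt⁴⁺ is d⁶ (10 − 4 = 6).
Configuration: t2g^6 e_g^0.
CFSE(orbital) = 6×(-0.4Δₒ) + 0×(0.6Δₒ) = -2.4Δₒ; with Δₒ = 34830 cm⁻¹ that is -83592 cm⁻¹.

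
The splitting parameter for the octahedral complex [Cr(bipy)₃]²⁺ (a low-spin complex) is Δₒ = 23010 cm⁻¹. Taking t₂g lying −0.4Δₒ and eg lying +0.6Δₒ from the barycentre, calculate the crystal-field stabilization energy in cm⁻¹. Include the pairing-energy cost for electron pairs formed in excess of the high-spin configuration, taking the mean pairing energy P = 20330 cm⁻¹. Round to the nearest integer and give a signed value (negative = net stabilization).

-16486

bipy is neutral, so the +2 overall charge sits on Cr: oxidation state +2.
Cr is in group 6, so Cr²⁺ is d⁴ (6 − 2 = 4).
The d⁴ electrons fill as t₂g⁴ eg⁰.
Orbital CFSE = 4(-0.4) + 0(0.6) = -1.6Δₒ = -1.6 × 23010 = -36816 cm⁻¹.
High-spin d⁴ would be t₂g³ eg¹ with 0 pairs; low-spin has 1, so 1 excess pair costs +1P = +20330 cm⁻¹.
Overall CFSE = -36816 + 20330 = -16486 cm⁻¹.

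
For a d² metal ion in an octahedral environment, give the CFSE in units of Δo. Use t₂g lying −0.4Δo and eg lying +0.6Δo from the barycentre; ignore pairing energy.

For octahedral d² the high- and low-spin configurations coincide.
Configuration: t₂g² eg⁰.
CFSE = 2(-0.4Δo) + 0(0.6Δo) = -0.8Δo + 0.0Δo = -0.8Δo.

-0.8 Δo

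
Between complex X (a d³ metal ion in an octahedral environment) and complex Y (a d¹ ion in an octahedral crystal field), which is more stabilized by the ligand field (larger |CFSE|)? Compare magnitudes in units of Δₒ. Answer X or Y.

X

X: For octahedral d³ the high- and low-spin configurations coincide; t₂g³ eg⁰, CFSE = -1.2Δₒ.
Y: For octahedral d¹ the high- and low-spin configurations coincide; t₂g¹ eg⁰, CFSE = -0.4Δₒ.
So X has the larger |CFSE|.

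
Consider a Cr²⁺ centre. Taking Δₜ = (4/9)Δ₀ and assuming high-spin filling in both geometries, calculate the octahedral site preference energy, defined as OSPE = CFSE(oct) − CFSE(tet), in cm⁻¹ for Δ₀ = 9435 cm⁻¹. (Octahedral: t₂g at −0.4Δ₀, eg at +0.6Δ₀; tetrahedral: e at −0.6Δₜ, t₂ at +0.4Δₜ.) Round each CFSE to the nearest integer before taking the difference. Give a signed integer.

-3984

Cr²⁺: group 6, so d-count = 6 − 2 = 4.
In an octahedral site d⁴ (HS) is t₂g³ eg¹, giving CFSE(oct) = -0.6Δ₀ = -5661 cm⁻¹.
Tetrahedral e² t₂² gives -0.4Δₜ = -0.4 × (4/9) × 9435 = -1677 cm⁻¹.
Subtracting, OSPE = -5661 − (-1677) = -3984 cm⁻¹.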